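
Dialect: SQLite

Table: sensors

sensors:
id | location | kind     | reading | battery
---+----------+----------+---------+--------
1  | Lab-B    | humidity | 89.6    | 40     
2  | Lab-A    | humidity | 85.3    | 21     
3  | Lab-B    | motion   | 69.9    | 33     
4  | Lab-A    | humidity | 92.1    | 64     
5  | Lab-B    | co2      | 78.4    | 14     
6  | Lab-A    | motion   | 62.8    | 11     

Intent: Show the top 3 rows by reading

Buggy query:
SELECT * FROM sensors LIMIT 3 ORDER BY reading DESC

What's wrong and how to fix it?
Bug: ORDER BY cannot follow LIMIT; LIMIT is the final clause

Fix: Swap the clauses: ORDER BY first, then LIMIT

Corrected query:
SELECT * FROM sensors ORDER BY reading DESC LIMIT 3

Result:
id | location | kind     | reading | battery
---+----------+----------+---------+--------
4  | Lab-A    | humidity | 92.1    | 64     
1  | Lab-B    | humidity | 89.6    | 40     
2  | Lab-A    | humidity | 85.3    | 21     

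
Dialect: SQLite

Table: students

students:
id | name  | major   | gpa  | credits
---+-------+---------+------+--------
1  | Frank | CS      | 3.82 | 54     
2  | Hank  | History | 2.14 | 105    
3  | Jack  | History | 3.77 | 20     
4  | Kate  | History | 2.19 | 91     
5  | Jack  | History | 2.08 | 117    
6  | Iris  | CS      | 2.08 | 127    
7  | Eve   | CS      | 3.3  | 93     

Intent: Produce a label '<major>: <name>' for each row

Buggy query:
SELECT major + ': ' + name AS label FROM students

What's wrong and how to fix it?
Bug: '+' is numeric addition; on text columns SQLite converts them to 0 instead of concatenating

Fix: Replace + with || to concatenate text

Corrected query:
SELECT major || ': ' || name AS label FROM students

Result:
label        
-------------
CS: Frank    
History: Hank
History: Jack
History: Kate
History: Jack
CS: Iris     
CS: Eve      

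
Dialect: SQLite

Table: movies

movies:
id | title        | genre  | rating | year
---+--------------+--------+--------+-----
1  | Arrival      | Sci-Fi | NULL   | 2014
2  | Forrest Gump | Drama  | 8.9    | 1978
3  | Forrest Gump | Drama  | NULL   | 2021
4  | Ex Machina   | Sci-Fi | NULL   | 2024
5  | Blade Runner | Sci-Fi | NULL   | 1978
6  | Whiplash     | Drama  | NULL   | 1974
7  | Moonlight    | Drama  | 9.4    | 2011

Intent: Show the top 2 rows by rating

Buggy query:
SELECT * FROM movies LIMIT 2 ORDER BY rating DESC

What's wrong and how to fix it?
Bug: ORDER BY cannot follow LIMIT; LIMIT is the final clause

Fix: Swap the clauses: ORDER BY first, then LIMIT

Corrected query:
SELECT * FROM movies ORDER BY rating DESC LIMIT 2

Result:
id | title        | genre | rating | year
---+--------------+-------+--------+-----
7  | Moonlight    | Drama | 9.4    | 2011
2  | Forrest Gump | Drama | 8.9    | 1978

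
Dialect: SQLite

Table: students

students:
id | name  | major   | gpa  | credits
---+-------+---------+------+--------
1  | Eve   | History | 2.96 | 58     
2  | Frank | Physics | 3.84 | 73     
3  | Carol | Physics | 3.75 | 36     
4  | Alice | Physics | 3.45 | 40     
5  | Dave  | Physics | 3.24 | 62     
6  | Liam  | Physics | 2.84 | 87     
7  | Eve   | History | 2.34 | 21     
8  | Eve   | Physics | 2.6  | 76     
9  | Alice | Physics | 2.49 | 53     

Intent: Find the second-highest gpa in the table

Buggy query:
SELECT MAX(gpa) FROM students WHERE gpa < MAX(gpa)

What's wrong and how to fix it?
Bug: MAX(gpa) on the right of the comparison is an aggregate-in-WHERE error

Fix: Put the inner MAX in a scalar subquery

Corrected query:
SELECT MAX(gpa) FROM students WHERE gpa < (SELECT MAX(gpa) FROM students)

Result:
MAX(gpa)
--------
3.75    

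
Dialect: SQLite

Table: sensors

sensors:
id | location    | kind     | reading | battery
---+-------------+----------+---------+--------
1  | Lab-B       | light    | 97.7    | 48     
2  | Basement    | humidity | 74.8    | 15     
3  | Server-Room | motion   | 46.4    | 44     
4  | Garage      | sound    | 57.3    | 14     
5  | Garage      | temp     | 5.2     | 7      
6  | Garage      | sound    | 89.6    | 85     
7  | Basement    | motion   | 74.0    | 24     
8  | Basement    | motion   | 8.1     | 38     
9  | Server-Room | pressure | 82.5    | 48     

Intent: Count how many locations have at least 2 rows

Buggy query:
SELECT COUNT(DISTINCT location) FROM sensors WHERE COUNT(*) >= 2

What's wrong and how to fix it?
Bug: COUNT(*) cannot appear in WHERE; the per-group count doesn't exist yet

Fix: Use a subquery that GROUPs and filters with HAVING, then count its rows

Corrected query:
SELECT COUNT(*) FROM (SELECT location FROM sensors GROUP BY location HAVING COUNT(*) >= 2)

Result:
COUNT(*)
--------
3       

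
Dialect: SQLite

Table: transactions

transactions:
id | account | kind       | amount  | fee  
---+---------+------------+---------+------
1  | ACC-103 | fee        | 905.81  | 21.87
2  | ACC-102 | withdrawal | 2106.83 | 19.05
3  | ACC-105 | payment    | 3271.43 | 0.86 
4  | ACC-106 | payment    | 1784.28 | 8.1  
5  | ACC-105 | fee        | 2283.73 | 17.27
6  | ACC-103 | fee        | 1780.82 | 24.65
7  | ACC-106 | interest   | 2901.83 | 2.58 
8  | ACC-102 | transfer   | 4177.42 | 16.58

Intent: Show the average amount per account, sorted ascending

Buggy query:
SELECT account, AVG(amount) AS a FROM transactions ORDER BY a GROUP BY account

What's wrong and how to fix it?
Bug: GROUP BY must precede ORDER BY

Fix: Reorder: SELECT … FROM … GROUP BY … ORDER BY …

Corrected query:
SELECT account, AVG(amount) AS a FROM transactions GROUP BY account ORDER BY a

Result:
account | a       
--------+---------
ACC-103 | 1343.315
ACC-106 | 2343.055
ACC-105 | 2777.58 
ACC-102 | 3142.125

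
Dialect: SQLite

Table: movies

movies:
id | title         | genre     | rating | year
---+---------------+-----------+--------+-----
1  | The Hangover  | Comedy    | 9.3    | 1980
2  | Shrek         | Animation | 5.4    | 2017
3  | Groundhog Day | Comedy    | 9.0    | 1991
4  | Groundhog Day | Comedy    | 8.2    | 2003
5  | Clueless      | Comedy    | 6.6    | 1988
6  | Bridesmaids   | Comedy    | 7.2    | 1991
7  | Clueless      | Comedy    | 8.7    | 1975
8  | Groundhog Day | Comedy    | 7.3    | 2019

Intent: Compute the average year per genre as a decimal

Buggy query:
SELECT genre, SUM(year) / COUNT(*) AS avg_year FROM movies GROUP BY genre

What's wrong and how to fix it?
Bug: SUM(year) and COUNT(*) are both integers; the division truncates the fractional part

Fix: Cast one side to REAL so the division keeps the fractional part

Corrected query:
SELECT genre, SUM(year) * 1.0 / COUNT(*) AS avg_year FROM movies GROUP BY genre

Result:
genre     | avg_year   
----------+------------
Animation | 2017       
Comedy    | 1992.428571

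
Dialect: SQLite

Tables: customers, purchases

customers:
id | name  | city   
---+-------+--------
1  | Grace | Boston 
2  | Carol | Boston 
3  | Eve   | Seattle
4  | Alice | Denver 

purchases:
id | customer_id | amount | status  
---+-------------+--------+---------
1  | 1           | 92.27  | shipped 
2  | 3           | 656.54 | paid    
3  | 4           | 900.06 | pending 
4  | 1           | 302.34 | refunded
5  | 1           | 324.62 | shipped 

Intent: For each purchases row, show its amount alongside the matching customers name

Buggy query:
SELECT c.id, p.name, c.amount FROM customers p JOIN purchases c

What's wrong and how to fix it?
Bug: JOIN with no ON clause produces a cartesian product; every purchases row pairs with every customers row

Fix: Add ON c.customer_id = p.id to the JOIN

Corrected query:
SELECT c.id, p.name, c.amount FROM customers p JOIN purchases c ON c.customer_id = p.id

Result:
id | name  | amount
---+-------+-------
1  | Grace | 92.27 
2  | Eve   | 656.54
3  | Alice | 900.06
4  | Grace | 302.34
5  | Grace | 324.62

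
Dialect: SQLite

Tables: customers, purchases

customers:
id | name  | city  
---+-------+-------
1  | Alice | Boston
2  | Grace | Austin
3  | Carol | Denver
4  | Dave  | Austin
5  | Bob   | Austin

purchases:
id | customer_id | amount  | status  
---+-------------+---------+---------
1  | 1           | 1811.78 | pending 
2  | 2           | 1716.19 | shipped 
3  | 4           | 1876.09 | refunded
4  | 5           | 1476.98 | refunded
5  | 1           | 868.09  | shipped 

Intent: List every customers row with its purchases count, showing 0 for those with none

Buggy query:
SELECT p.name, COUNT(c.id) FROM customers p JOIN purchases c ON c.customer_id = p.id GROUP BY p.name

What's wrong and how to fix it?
Bug: INNER JOIN drops customers rows that have no matching purchases rows

Fix: Use LEFT JOIN so parents without children still appear (COUNT(c.id) gives 0)

Corrected query:
SELECT p.name, COUNT(c.id) FROM customers p LEFT JOIN purchases c ON c.customer_id = p.id GROUP BY p.name

Result:
name  | COUNT(c.id)
------+------------
Alice | 2          
Bob   | 1          
Carol | 0          
Dave  | 1          
Grace | 1          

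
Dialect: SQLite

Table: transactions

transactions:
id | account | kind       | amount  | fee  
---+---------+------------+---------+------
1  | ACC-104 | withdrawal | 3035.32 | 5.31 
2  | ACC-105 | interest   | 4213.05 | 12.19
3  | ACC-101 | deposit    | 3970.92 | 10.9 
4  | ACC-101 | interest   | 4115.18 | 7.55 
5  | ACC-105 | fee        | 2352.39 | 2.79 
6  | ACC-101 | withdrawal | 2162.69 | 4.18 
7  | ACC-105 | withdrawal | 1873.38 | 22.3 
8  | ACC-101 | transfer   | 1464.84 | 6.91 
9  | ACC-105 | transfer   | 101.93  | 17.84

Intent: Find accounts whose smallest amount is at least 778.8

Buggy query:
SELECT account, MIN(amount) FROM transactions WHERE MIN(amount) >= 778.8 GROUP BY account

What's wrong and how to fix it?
Bug: MIN() in WHERE is a misuse of aggregate

Fix: Replace WHERE with HAVING after the GROUP BY

Corrected query:
SELECT account, MIN(amount) FROM transactions GROUP BY account HAVING MIN(amount) >= 778.8

Result:
account | MIN(amount)
--------+------------
ACC-101 | 1464.84    
ACC-104 | 3035.32    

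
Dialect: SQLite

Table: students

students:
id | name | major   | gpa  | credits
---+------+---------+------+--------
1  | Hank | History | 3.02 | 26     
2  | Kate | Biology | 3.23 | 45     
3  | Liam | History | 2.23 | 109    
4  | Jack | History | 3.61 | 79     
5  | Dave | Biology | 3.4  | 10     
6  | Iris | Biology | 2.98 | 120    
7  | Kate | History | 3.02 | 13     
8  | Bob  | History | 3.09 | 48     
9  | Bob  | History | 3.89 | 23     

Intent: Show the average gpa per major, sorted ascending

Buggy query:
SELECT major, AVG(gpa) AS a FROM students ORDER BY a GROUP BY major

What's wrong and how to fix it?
Bug: GROUP BY must precede ORDER BY

Fix: Move ORDER BY to the end, after GROUP BY

Corrected query:
SELECT major, AVG(gpa) AS a FROM students GROUP BY major ORDER BY a

Result:
major   | a       
--------+---------
History | 3.143333
Biology | 3.203333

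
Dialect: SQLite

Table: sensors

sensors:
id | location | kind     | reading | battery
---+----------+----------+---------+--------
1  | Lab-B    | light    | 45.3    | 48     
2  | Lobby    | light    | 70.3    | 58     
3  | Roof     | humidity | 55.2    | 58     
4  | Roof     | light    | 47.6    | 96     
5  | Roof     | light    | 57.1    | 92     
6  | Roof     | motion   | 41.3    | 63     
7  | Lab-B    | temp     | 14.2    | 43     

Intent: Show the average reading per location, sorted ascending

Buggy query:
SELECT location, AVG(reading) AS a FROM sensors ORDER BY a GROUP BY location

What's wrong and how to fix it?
Bug: ORDER BY appears before GROUP BY; SQL clause order requires GROUP BY first

Fix: Move ORDER BY to the end, after GROUP BY

Corrected query:
SELECT location, AVG(reading) AS a FROM sensors GROUP BY location ORDER BY a

Result:
location | a    
---------+------
Lab-B    | 29.75
Roof     | 50.3 
Lobby    | 70.3 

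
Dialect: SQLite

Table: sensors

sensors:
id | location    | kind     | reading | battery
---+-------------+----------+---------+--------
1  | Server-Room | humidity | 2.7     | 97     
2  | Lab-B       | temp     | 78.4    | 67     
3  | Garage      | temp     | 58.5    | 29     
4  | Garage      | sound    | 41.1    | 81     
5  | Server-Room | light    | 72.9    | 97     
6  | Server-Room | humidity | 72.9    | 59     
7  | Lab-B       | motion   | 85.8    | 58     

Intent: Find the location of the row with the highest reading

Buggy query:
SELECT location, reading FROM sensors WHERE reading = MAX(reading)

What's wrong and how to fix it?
Bug: WHERE is evaluated per row; an aggregate over the whole table isn't defined there

Fix: Use a subquery: WHERE reading = (SELECT MAX(reading) FROM sensors)

Corrected query:
SELECT location, reading FROM sensors WHERE reading = (SELECT MAX(reading) FROM sensors)

Result:
location | reading
---------+--------
Lab-B    | 85.8   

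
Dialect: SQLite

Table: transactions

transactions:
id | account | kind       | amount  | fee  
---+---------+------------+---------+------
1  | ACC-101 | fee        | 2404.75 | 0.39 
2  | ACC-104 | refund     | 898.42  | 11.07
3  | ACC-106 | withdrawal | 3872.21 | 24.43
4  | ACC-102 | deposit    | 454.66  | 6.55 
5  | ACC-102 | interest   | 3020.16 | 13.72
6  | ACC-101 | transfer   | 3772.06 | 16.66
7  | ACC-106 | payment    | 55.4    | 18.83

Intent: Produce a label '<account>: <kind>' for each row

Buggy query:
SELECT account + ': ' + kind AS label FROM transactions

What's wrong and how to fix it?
Bug: '+' is numeric addition; on text columns SQLite converts them to 0 instead of concatenating

Fix: Use the || operator for string concatenation

Corrected query:
SELECT account || ': ' || kind AS label FROM transactions

Result:
label              
-------------------
ACC-101: fee       
ACC-104: refund    
ACC-106: withdrawal
ACC-102: deposit   
ACC-102: interest  
ACC-101: transfer  
ACC-106: payment   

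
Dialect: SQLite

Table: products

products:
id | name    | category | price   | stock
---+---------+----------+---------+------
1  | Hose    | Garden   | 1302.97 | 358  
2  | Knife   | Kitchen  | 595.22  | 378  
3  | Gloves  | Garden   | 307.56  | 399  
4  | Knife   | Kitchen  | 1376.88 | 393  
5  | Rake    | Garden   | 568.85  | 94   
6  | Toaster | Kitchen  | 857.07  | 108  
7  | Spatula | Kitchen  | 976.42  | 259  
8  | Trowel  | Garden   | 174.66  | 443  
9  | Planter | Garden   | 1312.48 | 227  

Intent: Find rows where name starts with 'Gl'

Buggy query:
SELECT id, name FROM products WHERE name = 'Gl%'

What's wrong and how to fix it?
Bug: '=' compares the literal string including the % character; pattern matching needs LIKE

Fix: Use LIKE for wildcard pattern matching

Corrected query:
SELECT id, name FROM products WHERE name LIKE 'Gl%'

Result:
id | name  
---+-------
3  | Gloves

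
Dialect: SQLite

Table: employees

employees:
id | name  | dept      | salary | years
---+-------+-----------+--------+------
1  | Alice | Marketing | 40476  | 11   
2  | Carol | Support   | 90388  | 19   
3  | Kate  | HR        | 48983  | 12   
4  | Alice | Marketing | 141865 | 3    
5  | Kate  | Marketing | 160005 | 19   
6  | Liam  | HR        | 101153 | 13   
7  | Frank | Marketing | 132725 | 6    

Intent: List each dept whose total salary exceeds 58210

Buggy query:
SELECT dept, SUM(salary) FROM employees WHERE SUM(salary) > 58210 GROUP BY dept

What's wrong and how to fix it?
Bug: Aggregate functions cannot appear in a WHERE clause

Fix: Move the aggregate condition to a HAVING clause

Corrected query:
SELECT dept, SUM(salary) FROM employees GROUP BY dept HAVING SUM(salary) > 58210

Result:
dept      | SUM(salary)
----------+------------
HR        | 150136     
Marketing | 475071     
Support   | 90388      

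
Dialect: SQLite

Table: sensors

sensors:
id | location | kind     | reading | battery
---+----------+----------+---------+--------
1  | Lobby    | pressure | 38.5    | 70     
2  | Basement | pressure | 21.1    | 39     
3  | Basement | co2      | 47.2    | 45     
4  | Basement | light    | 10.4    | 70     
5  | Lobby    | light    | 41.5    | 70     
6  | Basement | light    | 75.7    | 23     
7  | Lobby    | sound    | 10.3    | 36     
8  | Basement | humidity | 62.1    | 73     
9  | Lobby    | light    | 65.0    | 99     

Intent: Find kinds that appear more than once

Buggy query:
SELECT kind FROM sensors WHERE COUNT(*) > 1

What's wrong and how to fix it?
Bug: COUNT(*) is an aggregate and cannot be used in WHERE

Fix: GROUP BY kind, then filter groups with HAVING COUNT(*) > 1

Corrected query:
SELECT kind FROM sensors GROUP BY kind HAVING COUNT(*) > 1

Result:
kind    
--------
light   
pressure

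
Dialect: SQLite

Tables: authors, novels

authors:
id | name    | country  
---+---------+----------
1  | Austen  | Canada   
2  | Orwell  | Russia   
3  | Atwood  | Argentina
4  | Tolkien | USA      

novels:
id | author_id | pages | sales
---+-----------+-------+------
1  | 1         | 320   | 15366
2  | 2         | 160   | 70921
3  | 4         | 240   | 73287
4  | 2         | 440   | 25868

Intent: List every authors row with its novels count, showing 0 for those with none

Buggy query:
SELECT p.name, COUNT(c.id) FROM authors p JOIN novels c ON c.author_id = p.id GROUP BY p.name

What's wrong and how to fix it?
Bug: INNER JOIN drops authors rows that have no matching novels rows

Fix: Use LEFT JOIN so parents without children still appear (COUNT(c.id) gives 0)

Corrected query:
SELECT p.name, COUNT(c.id) FROM authors p LEFT JOIN novels c ON c.author_id = p.id GROUP BY p.name

Result:
name    | COUNT(c.id)
--------+------------
Atwood  | 0          
Austen  | 1          
Orwell  | 2          
Tolkien | 1          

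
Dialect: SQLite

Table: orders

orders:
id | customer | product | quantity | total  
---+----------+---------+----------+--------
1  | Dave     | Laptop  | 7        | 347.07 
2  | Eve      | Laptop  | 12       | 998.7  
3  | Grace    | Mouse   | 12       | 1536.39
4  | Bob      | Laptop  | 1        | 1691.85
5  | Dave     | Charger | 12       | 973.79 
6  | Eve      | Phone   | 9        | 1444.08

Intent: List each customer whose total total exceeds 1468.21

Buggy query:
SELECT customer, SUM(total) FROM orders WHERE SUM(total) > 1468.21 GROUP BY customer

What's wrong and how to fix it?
Bug: WHERE runs before GROUP BY, so aggregates aren't available there

Fix: Move the aggregate condition to a HAVING clause

Corrected query:
SELECT customer, SUM(total) FROM orders GROUP BY customer HAVING SUM(total) > 1468.21

Result:
customer | SUM(total)
---------+-----------
Bob      | 1691.85   
Eve      | 2442.78   
Grace    | 1536.39   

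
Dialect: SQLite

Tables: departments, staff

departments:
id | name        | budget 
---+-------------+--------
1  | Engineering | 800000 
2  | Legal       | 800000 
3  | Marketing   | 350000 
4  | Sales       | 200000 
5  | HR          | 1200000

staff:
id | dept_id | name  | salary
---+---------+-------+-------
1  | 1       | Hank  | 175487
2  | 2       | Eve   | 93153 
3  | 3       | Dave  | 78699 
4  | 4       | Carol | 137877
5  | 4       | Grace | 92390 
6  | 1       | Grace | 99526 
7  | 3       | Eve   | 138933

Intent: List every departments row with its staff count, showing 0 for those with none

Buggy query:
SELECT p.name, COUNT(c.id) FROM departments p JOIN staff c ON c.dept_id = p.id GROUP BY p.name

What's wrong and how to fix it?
Bug: An inner join excludes parents with zero children

Fix: Use LEFT JOIN so parents without children still appear (COUNT(c.id) gives 0)

Corrected query:
SELECT p.name, COUNT(c.id) FROM departments p LEFT JOIN staff c ON c.dept_id = p.id GROUP BY p.name

Result:
name        | COUNT(c.id)
------------+------------
Engineering | 2          
HR          | 0          
Legal       | 1          
Marketing   | 2          
Sales       | 2          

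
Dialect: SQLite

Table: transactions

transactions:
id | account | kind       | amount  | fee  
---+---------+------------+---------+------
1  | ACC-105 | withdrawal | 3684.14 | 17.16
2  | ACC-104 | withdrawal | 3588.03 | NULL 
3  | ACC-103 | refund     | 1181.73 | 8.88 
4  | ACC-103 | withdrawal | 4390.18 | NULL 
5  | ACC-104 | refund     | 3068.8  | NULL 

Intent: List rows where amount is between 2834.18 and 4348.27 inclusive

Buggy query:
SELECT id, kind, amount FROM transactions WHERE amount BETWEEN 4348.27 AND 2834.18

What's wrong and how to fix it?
Bug: BETWEEN expects the lower bound first; with 4348.27 AND 2834.18 the range is empty

Fix: Write BETWEEN 2834.18 AND 4348.27

Corrected query:
SELECT id, kind, amount FROM transactions WHERE amount BETWEEN 2834.18 AND 4348.27

Result:
id | kind       | amount 
---+------------+--------
1  | withdrawal | 3684.14
2  | withdrawal | 3588.03
5  | refund     | 3068.8 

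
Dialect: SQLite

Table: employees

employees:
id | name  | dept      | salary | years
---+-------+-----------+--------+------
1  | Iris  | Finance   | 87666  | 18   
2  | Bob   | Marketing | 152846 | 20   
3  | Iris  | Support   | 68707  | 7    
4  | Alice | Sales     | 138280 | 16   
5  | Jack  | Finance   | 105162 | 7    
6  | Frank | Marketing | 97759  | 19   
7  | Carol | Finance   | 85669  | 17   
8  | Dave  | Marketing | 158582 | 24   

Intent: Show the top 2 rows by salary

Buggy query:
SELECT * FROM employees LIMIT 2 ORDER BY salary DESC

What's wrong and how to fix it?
Bug: ORDER BY cannot follow LIMIT; LIMIT is the final clause

Fix: Sort with ORDER BY, then apply LIMIT

Corrected query:
SELECT * FROM employees ORDER BY salary DESC LIMIT 2

Result:
id | name | dept      | salary | years
---+------+-----------+--------+------
8  | Dave | Marketing | 158582 | 24   
2  | Bob  | Marketing | 152846 | 20   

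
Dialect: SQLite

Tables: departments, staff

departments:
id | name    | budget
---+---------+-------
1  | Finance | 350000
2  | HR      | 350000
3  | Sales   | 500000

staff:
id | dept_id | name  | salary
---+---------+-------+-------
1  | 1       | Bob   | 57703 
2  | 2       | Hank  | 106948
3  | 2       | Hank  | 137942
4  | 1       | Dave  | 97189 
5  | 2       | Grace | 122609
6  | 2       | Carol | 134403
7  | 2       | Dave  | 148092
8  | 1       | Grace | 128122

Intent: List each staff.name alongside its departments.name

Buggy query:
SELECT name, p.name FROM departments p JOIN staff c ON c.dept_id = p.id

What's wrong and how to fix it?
Bug: 'name' exists in both joined tables, so the database can't tell which one is meant

Fix: Qualify the column with its table alias (c.name)

Corrected query:
SELECT c.name, p.name FROM departments p JOIN staff c ON c.dept_id = p.id

Result:
name  | name   
------+--------
Bob   | Finance
Hank  | HR     
Hank  | HR     
Dave  | Finance
Grace | HR     
Carol | HR     
Dave  | HR     
Grace | Finance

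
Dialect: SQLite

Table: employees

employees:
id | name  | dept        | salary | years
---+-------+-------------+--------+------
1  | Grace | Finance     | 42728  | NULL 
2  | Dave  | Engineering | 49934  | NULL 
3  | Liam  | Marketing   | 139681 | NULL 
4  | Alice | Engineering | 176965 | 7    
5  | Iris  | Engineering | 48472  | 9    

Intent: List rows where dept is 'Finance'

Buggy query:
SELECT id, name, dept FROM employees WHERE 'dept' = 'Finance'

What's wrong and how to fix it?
Bug: 'dept' in single quotes is a string literal, not the column; the comparison is literal-vs-literal and never true

Fix: Remove the quotes around the column name (or use double quotes for an identifier)

Corrected query:
SELECT id, name, dept FROM employees WHERE dept = 'Finance'

Result:
id | name  | dept   
---+-------+--------
1  | Grace | Finance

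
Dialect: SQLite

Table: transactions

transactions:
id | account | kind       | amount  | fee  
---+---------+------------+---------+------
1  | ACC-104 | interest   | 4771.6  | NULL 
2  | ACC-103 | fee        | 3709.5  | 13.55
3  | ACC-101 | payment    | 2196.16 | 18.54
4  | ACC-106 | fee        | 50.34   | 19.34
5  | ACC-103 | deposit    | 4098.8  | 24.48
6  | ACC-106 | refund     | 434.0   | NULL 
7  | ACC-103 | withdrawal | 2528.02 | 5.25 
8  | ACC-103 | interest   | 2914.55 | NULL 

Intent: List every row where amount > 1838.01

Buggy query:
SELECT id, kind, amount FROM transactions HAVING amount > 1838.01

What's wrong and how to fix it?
Bug: HAVING filters the output of aggregation, but this query has no GROUP BY and no aggregate functions, so SQLite rejects it (HAVING clause on a non-aggregate query); the condition here is per row

Fix: Replace HAVING with WHERE since the condition applies to individual rows

Corrected query:
SELECT id, kind, amount FROM transactions WHERE amount > 1838.01

Result:
id | kind       | amount 
---+------------+--------
1  | interest   | 4771.6 
2  | fee        | 3709.5 
3  | payment    | 2196.16
5  | deposit    | 4098.8 
7  | withdrawal | 2528.02
8  | interest   | 2914.55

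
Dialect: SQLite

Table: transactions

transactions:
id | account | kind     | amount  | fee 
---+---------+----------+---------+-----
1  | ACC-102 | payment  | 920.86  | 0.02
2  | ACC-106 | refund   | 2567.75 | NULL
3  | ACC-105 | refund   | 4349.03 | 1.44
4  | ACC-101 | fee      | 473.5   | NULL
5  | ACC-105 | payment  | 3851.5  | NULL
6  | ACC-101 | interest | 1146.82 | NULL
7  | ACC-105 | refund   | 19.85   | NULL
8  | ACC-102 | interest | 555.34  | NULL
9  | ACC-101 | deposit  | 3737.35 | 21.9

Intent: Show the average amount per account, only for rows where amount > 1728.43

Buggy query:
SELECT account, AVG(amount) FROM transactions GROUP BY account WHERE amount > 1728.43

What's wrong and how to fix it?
Bug: WHERE cannot follow GROUP BY

Fix: Move the WHERE clause before GROUP BY

Corrected query:
SELECT account, AVG(amount) FROM transactions WHERE amount > 1728.43 GROUP BY account

Result:
account | AVG(amount)
--------+------------
ACC-101 | 3737.35    
ACC-105 | 4100.265   
ACC-106 | 2567.75    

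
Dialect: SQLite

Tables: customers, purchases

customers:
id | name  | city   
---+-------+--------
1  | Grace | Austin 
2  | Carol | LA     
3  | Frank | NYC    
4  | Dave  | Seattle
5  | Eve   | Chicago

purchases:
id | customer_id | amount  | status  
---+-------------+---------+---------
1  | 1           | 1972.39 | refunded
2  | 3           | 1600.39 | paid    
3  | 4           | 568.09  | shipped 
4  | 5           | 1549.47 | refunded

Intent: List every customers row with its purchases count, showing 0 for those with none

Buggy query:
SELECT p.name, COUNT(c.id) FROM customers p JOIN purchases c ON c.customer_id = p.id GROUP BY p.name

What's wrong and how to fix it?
Bug: INNER JOIN drops customers rows that have no matching purchases rows

Fix: Switch to LEFT JOIN to retain unmatched parent rows

Corrected query:
SELECT p.name, COUNT(c.id) FROM customers p LEFT JOIN purchases c ON c.customer_id = p.id GROUP BY p.name

Result:
name  | COUNT(c.id)
------+------------
Carol | 0          
Dave  | 1          
Eve   | 1          
Frank | 1          
Grace | 1          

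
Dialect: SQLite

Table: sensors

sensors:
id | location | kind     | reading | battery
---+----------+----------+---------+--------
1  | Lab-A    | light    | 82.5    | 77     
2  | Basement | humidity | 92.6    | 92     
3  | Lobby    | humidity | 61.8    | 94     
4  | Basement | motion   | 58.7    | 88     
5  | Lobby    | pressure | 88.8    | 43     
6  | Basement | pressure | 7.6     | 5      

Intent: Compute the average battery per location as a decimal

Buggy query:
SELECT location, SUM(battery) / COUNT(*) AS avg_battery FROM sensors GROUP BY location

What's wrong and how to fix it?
Bug: SUM(battery) and COUNT(*) are both integers; the division truncates the fractional part

Fix: Cast one side to REAL so the division keeps the fractional part

Corrected query:
SELECT location, SUM(battery) * 1.0 / COUNT(*) AS avg_battery FROM sensors GROUP BY location

Result:
location | avg_battery
---------+------------
Basement | 61.666667  
Lab-A    | 77         
Lobby    | 68.5       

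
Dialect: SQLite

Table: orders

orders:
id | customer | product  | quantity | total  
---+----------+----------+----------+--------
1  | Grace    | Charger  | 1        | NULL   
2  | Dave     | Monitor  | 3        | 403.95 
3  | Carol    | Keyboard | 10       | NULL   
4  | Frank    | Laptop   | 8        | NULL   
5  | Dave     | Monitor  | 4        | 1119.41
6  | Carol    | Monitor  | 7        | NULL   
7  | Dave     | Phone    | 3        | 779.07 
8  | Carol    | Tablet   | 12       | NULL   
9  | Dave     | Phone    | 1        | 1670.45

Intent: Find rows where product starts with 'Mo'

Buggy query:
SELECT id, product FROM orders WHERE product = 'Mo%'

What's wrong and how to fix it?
Bug: Wildcards only work with LIKE; '=' treats '%' as a literal character

Fix: Replace '=' with LIKE so 'Mo%' is treated as a pattern

Corrected query:
SELECT id, product FROM orders WHERE product LIKE 'Mo%'

Result:
id | product
---+--------
2  | Monitor
5  | Monitor
6  | Monitor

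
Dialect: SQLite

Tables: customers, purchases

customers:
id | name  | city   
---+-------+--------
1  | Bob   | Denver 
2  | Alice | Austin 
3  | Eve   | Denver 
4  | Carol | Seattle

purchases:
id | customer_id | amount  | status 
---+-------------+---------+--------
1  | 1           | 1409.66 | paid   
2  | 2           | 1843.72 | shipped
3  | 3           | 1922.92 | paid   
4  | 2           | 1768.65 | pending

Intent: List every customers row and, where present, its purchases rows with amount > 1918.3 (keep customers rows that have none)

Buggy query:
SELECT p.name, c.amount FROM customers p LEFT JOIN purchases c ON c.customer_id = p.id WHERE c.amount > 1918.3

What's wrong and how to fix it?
Bug: A WHERE condition on the right-hand table after LEFT JOIN drops unmatched parents

Fix: Move the right-table condition into the ON clause so unmatched parents are kept

Corrected query:
SELECT p.name, c.amount FROM customers p LEFT JOIN purchases c ON c.customer_id = p.id AND c.amount > 1918.3

Result:
name  | amount 
------+--------
Bob   | NULL   
Alice | NULL   
Eve   | 1922.92
Carol | NULL   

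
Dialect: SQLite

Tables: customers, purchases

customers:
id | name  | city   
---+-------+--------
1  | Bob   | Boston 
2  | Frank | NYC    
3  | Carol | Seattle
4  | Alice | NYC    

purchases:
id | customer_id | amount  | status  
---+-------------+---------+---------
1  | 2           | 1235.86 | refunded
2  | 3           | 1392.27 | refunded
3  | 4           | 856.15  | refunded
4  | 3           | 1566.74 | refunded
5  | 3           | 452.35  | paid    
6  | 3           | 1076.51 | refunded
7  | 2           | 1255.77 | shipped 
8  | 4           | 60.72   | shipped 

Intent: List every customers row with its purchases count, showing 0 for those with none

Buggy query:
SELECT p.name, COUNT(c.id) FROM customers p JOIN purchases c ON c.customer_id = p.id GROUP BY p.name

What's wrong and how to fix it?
Bug: INNER JOIN drops customers rows that have no matching purchases rows

Fix: Switch to LEFT JOIN to retain unmatched parent rows

Corrected query:
SELECT p.name, COUNT(c.id) FROM customers p LEFT JOIN purchases c ON c.customer_id = p.id GROUP BY p.name

Result:
name  | COUNT(c.id)
------+------------
Alice | 2          
Bob   | 0          
Carol | 4          
Frank | 2          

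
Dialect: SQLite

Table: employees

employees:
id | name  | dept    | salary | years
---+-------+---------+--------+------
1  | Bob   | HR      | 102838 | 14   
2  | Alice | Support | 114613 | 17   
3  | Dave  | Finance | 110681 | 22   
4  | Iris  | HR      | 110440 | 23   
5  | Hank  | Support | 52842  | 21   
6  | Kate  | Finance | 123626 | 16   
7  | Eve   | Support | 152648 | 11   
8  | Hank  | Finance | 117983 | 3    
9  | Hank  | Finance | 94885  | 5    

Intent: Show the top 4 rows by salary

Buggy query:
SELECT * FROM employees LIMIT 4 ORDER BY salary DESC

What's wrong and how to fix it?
Bug: ORDER BY cannot follow LIMIT; LIMIT is the final clause

Fix: Swap the clauses: ORDER BY first, then LIMIT

Corrected query:
SELECT * FROM employees ORDER BY salary DESC LIMIT 4

Result:
id | name  | dept    | salary | years
---+-------+---------+--------+------
7  | Eve   | Support | 152648 | 11   
6  | Kate  | Finance | 123626 | 16   
8  | Hank  | Finance | 117983 | 3    
2  | Alice | Support | 114613 | 17   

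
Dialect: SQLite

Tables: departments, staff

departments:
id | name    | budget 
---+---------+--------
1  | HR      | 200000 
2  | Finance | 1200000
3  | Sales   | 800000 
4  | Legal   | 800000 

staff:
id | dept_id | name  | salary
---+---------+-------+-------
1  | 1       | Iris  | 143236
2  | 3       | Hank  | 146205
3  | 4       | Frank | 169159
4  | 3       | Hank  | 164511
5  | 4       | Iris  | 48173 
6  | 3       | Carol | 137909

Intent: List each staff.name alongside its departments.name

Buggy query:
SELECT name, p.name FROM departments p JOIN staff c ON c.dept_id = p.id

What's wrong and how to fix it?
Bug: Both tables have a 'name' column; the unqualified reference is ambiguous

Fix: Prefix ambiguous columns with the table alias

Corrected query:
SELECT c.name, p.name FROM departments p JOIN staff c ON c.dept_id = p.id

Result:
name  | name 
------+------
Iris  | HR   
Hank  | Sales
Frank | Legal
Hank  | Sales
Iris  | Legal
Carol | Sales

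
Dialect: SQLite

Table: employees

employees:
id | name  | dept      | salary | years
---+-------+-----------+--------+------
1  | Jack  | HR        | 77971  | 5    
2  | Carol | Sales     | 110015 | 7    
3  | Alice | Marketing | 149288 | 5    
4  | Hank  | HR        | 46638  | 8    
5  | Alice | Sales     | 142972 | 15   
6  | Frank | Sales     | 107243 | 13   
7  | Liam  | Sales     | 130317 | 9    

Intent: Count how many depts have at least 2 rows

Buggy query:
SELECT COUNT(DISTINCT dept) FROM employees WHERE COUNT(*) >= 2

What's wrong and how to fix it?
Bug: COUNT(*) cannot appear in WHERE; the per-group count doesn't exist yet

Fix: Group first with HAVING COUNT(*) >= 2, then COUNT the resulting groups

Corrected query:
SELECT COUNT(*) FROM (SELECT dept FROM employees GROUP BY dept HAVING COUNT(*) >= 2)

Result:
COUNT(*)
--------
2       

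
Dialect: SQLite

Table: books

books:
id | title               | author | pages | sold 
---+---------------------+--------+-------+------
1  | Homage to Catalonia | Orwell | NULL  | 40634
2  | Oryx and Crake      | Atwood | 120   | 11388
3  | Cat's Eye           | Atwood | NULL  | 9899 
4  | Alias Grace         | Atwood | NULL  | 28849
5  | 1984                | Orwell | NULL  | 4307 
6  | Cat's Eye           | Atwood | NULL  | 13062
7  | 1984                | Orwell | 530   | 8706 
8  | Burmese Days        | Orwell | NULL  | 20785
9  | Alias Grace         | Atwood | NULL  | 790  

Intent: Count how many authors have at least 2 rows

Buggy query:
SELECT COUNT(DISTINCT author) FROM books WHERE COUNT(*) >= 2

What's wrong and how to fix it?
Bug: WHERE filters individual rows, not groups, so a group-level COUNT is invalid there

Fix: Use a subquery that GROUPs and filters with HAVING, then count its rows

Corrected query:
SELECT COUNT(*) FROM (SELECT author FROM books GROUP BY author HAVING COUNT(*) >= 2)

Result:
COUNT(*)
--------
2       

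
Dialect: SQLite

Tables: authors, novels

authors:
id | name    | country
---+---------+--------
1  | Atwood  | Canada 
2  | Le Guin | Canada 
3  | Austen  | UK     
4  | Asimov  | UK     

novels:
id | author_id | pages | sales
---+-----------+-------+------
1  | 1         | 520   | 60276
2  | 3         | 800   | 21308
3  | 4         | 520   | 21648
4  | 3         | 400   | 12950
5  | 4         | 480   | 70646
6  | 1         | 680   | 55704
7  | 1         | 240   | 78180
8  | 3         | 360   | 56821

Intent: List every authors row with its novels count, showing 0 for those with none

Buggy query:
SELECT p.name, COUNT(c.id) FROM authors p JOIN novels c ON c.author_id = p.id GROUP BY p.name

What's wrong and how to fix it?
Bug: An inner join excludes parents with zero children

Fix: Use LEFT JOIN so parents without children still appear (COUNT(c.id) gives 0)

Corrected query:
SELECT p.name, COUNT(c.id) FROM authors p LEFT JOIN novels c ON c.author_id = p.id GROUP BY p.name

Result:
name    | COUNT(c.id)
--------+------------
Asimov  | 2          
Atwood  | 3          
Austen  | 3          
Le Guin | 0          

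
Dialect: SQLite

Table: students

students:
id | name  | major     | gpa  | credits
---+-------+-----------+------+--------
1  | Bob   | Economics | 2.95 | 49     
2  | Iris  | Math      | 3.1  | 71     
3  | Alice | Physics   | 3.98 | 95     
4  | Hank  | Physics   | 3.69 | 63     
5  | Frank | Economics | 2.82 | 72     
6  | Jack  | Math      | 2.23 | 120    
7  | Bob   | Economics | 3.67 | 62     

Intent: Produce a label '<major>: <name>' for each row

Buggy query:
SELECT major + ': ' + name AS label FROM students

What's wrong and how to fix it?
Bug: '+' is numeric addition; on text columns SQLite converts them to 0 instead of concatenating

Fix: Replace + with || to concatenate text

Corrected query:
SELECT major || ': ' || name AS label FROM students

Result:
label           
----------------
Economics: Bob  
Math: Iris      
Physics: Alice  
Physics: Hank   
Economics: Frank
Math: Jack      
Economics: Bob  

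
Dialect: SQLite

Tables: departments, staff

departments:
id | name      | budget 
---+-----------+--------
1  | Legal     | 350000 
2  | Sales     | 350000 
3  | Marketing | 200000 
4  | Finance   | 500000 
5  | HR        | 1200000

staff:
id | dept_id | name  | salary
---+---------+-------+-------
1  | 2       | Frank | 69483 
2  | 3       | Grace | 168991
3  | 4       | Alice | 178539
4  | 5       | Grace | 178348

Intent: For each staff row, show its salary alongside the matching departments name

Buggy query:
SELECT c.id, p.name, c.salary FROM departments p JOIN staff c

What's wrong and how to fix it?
Bug: JOIN with no ON clause produces a cartesian product; every staff row pairs with every departments row

Fix: Add ON c.dept_id = p.id to the JOIN

Corrected query:
SELECT c.id, p.name, c.salary FROM departments p JOIN staff c ON c.dept_id = p.id

Result:
id | name      | salary
---+-----------+-------
1  | Sales     | 69483 
2  | Marketing | 168991
3  | Finance   | 178539
4  | HR        | 178348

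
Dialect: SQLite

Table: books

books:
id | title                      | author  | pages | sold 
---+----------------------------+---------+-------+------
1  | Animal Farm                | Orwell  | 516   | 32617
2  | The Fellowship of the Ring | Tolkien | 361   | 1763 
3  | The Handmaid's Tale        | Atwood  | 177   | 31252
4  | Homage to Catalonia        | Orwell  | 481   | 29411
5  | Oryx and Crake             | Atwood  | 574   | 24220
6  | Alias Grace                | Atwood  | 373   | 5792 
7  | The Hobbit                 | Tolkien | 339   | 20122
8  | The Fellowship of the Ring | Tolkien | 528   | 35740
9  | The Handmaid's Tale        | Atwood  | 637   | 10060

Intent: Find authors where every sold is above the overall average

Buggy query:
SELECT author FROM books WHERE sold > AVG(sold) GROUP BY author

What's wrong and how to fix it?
Bug: AVG() is an aggregate; it can't sit directly in WHERE

Fix: Compute the overall average in a scalar subquery and compare each group's MIN against it in HAVING

Corrected query:
SELECT author FROM books GROUP BY author HAVING MIN(sold) > (SELECT AVG(sold) FROM books)

Result:
author
------
Orwell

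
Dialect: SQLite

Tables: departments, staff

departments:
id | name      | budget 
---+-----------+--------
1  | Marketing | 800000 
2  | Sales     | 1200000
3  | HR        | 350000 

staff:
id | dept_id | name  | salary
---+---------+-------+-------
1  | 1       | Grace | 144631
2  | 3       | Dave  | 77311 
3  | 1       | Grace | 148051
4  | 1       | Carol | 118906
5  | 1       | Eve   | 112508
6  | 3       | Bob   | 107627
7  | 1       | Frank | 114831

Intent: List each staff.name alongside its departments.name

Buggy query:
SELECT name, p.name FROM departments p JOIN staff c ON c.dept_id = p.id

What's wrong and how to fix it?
Bug: Both tables have a 'name' column; the unqualified reference is ambiguous

Fix: Prefix ambiguous columns with the table alias

Corrected query:
SELECT c.name, p.name FROM departments p JOIN staff c ON c.dept_id = p.id

Result:
name  | name     
------+----------
Grace | Marketing
Dave  | HR       
Grace | Marketing
Carol | Marketing
Eve   | Marketing
Bob   | HR       
Frank | Marketing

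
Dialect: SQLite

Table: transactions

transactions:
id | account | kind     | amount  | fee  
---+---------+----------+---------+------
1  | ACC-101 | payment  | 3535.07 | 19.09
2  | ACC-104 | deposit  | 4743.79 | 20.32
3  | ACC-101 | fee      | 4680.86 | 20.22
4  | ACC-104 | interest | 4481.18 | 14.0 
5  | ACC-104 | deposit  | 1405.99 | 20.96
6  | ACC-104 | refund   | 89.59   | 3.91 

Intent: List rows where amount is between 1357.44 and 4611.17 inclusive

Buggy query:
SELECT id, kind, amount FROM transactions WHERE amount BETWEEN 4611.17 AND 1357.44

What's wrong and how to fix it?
Bug: BETWEEN expects the lower bound first; with 4611.17 AND 1357.44 the range is empty

Fix: Swap the bounds so the smaller value comes first

Corrected query:
SELECT id, kind, amount FROM transactions WHERE amount BETWEEN 1357.44 AND 4611.17

Result:
id | kind     | amount 
---+----------+--------
1  | payment  | 3535.07
4  | interest | 4481.18
5  | deposit  | 1405.99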